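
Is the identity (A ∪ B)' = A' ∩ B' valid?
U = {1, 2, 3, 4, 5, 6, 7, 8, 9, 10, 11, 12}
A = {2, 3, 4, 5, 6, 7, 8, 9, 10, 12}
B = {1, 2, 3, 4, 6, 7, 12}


LHS: A ∪ B = {1, 2, 3, 4, 5, 6, 7, 8, 9, 10, 12}
(A ∪ B)' = U \ (A ∪ B) = {11}
A' = {1, 11}, B' = {5, 8, 9, 10, 11}
Claimed RHS: A' ∩ B' = {11}
Identity is VALID: LHS = RHS = {11} ✓

Identity is valid. (A ∪ B)' = A' ∩ B' = {11}


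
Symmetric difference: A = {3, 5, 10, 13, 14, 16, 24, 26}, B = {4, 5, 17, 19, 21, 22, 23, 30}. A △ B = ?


A △ B = (A \ B) ∪ (B \ A) = elements in exactly one of A or B
A \ B = {3, 10, 13, 14, 16, 24, 26}
B \ A = {4, 17, 19, 21, 22, 23, 30}
A △ B = {3, 4, 10, 13, 14, 16, 17, 19, 21, 22, 23, 24, 26, 30}

A △ B = {3, 4, 10, 13, 14, 16, 17, 19, 21, 22, 23, 24, 26, 30}


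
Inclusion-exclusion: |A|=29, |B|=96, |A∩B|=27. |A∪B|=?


|A ∪ B| = |A| + |B| - |A ∩ B|
= 29 + 96 - 27
= 98

|A ∪ B| = 98


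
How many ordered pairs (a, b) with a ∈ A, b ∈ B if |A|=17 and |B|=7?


|A × B| = |A| × |B|
= 17 × 7
= 119

|A × B| = 119


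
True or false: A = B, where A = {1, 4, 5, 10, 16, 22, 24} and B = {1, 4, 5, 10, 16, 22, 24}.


Two sets are equal iff they have exactly the same elements.
A = {1, 4, 5, 10, 16, 22, 24}
B = {1, 4, 5, 10, 16, 22, 24}
Same elements → A = B

Yes, A = B


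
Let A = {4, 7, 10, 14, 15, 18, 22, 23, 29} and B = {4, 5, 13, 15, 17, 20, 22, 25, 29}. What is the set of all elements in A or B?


A ∪ B = all elements in A or B (or both)
A = {4, 7, 10, 14, 15, 18, 22, 23, 29}
B = {4, 5, 13, 15, 17, 20, 22, 25, 29}
A ∪ B = {4, 5, 7, 10, 13, 14, 15, 17, 18, 20, 22, 23, 25, 29}

A ∪ B = {4, 5, 7, 10, 13, 14, 15, 17, 18, 20, 22, 23, 25, 29}


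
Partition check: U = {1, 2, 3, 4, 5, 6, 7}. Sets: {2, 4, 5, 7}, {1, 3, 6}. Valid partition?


A partition requires: (1) non-empty parts, (2) pairwise disjoint, (3) union = U
Parts: {2, 4, 5, 7}, {1, 3, 6}
Union of parts: {1, 2, 3, 4, 5, 6, 7}
U = {1, 2, 3, 4, 5, 6, 7}
All non-empty? True
Pairwise disjoint? True
Covers U? True

Yes, valid partition


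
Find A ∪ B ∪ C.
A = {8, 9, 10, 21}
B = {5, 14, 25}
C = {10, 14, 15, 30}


A ∪ B = {5, 8, 9, 10, 14, 21, 25}
(A ∪ B) ∪ C = {5, 8, 9, 10, 14, 15, 21, 25, 30}

A ∪ B ∪ C = {5, 8, 9, 10, 14, 15, 21, 25, 30}


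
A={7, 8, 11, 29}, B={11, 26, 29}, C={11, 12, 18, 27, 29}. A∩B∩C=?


A ∩ B = {11, 29}
(A ∩ B) ∩ C = {11, 29}

A ∩ B ∩ C = {11, 29}


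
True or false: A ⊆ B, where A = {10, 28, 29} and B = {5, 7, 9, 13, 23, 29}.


A ⊆ B means every element of A is in B.
Elements in A not in B: {10, 28}
So A ⊄ B.

No, A ⊄ B


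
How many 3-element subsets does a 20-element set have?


C(n,k) = n! / (k!(n-k)!)
C(20,3) = 20! / (3!17!)
= 1140

C(20,3) = 1140


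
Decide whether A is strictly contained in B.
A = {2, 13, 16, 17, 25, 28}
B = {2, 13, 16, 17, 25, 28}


A ⊂ B requires: A ⊆ B AND A ≠ B.
A ⊆ B? Yes
A = B? Yes
A = B, so A is not a PROPER subset.

No, A is not a proper subset of B


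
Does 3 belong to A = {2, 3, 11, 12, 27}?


A = {2, 3, 11, 12, 27}
Checking if 3 is in A
3 is in A → True

3 ∈ A


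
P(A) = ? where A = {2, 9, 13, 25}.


|A| = 4, so |P(A)| = 2^4 = 16
Enumerate subsets by cardinality (0 to 4):
∅, {2}, {9}, {13}, {25}, {2, 9}, {2, 13}, {2, 25}, {9, 13}, {9, 25}, {13, 25}, {2, 9, 13}, {2, 9, 25}, {2, 13, 25}, {9, 13, 25}, {2, 9, 13, 25}

P(A) has 16 subsets: ∅, {2}, {9}, {13}, {25}, {2, 9}, {2, 13}, {2, 25}, {9, 13}, {9, 25}, {13, 25}, {2, 9, 13}, {2, 9, 25}, {2, 13, 25}, {9, 13, 25}, {2, 9, 13, 25}


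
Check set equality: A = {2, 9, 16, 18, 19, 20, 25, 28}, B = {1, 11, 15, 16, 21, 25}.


Two sets are equal iff they have exactly the same elements.
A = {2, 9, 16, 18, 19, 20, 25, 28}
B = {1, 11, 15, 16, 21, 25}
Differences: {1, 2, 9, 11, 15, 18, 19, 20, 21, 28}
A ≠ B

No, A ≠ B


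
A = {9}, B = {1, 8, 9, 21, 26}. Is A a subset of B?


A ⊆ B means every element of A is in B.
All elements of A are in B.
So A ⊆ B.

Yes, A ⊆ B


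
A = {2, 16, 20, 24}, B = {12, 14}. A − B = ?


A \ B = elements in A but not in B
A = {2, 16, 20, 24}
B = {12, 14}
Remove from A any elements in B
A \ B = {2, 16, 20, 24}

A \ B = {2, 16, 20, 24}


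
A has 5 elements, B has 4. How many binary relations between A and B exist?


A relation from A to B is any subset of A × B.
|A × B| = 5 × 4 = 20
# relations = 2^|A × B| = 2^20 = 1048576

Number of relations = 1048576


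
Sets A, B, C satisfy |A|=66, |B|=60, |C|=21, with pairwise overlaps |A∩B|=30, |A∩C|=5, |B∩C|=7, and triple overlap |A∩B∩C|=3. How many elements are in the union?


|A∪B∪C| = |A|+|B|+|C| - |A∩B|-|A∩C|-|B∩C| + |A∩B∩C|
= 66+60+21 - 30-5-7 + 3
= 147 - 42 + 3
= 108

|A ∪ B ∪ C| = 108


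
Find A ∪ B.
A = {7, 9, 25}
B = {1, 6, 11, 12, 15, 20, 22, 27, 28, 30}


A ∪ B = all elements in A or B (or both)
A = {7, 9, 25}
B = {1, 6, 11, 12, 15, 20, 22, 27, 28, 30}
A ∪ B = {1, 6, 7, 9, 11, 12, 15, 20, 22, 25, 27, 28, 30}

A ∪ B = {1, 6, 7, 9, 11, 12, 15, 20, 22, 25, 27, 28, 30}


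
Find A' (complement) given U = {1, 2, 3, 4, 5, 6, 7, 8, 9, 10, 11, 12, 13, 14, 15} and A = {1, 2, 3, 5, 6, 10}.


Aᶜ = U \ A = elements in U but not in A
U = {1, 2, 3, 4, 5, 6, 7, 8, 9, 10, 11, 12, 13, 14, 15}
A = {1, 2, 3, 5, 6, 10}
Aᶜ = {4, 7, 8, 9, 11, 12, 13, 14, 15}

Aᶜ = {4, 7, 8, 9, 11, 12, 13, 14, 15}


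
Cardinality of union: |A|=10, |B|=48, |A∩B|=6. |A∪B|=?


|A ∪ B| = |A| + |B| - |A ∩ B|
= 10 + 48 - 6
= 52

|A ∪ B| = 52


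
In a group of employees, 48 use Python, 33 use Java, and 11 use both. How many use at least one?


|A ∪ B| = |A| + |B| - |A ∩ B|
= 48 + 33 - 11
= 70

|A ∪ B| = 70


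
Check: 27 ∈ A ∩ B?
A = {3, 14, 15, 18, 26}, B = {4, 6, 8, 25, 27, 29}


A = {3, 14, 15, 18, 26}, B = {4, 6, 8, 25, 27, 29}
A ∩ B = elements in both A and B
A ∩ B = ∅
Checking if 27 ∈ A ∩ B
27 is not in A ∩ B → False

27 ∉ A ∩ B


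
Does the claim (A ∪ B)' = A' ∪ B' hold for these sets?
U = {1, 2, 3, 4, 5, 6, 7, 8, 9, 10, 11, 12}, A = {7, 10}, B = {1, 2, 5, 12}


LHS: A ∪ B = {1, 2, 5, 7, 10, 12}
(A ∪ B)' = U \ (A ∪ B) = {3, 4, 6, 8, 9, 11}
A' = {1, 2, 3, 4, 5, 6, 8, 9, 11, 12}, B' = {3, 4, 6, 7, 8, 9, 10, 11}
Claimed RHS: A' ∪ B' = {1, 2, 3, 4, 5, 6, 7, 8, 9, 10, 11, 12}
Identity is INVALID: LHS = {3, 4, 6, 8, 9, 11} but the RHS claimed here equals {1, 2, 3, 4, 5, 6, 7, 8, 9, 10, 11, 12}. The correct form is (A ∪ B)' = A' ∩ B'.

Identity is invalid: (A ∪ B)' = {3, 4, 6, 8, 9, 11} but A' ∪ B' = {1, 2, 3, 4, 5, 6, 7, 8, 9, 10, 11, 12}. The correct De Morgan law is (A ∪ B)' = A' ∩ B'.


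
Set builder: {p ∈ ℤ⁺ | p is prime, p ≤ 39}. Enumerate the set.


Checking each candidate:
Condition: primes ≤ 39
Result = {2, 3, 5, 7, 11, 13, 17, 19, 23, 29, 31, 37}

{2, 3, 5, 7, 11, 13, 17, 19, 23, 29, 31, 37}


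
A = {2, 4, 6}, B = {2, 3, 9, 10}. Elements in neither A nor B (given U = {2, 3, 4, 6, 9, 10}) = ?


A = {2, 4, 6}
B = {2, 3, 9, 10}
Region: in neither A nor B (given U = {2, 3, 4, 6, 9, 10})
Elements: ∅

Elements in neither A nor B (given U = {2, 3, 4, 6, 9, 10}): ∅


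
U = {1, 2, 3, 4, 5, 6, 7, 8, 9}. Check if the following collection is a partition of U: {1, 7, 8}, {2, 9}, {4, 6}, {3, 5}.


A partition requires: (1) non-empty parts, (2) pairwise disjoint, (3) union = U
Parts: {1, 7, 8}, {2, 9}, {4, 6}, {3, 5}
Union of parts: {1, 2, 3, 4, 5, 6, 7, 8, 9}
U = {1, 2, 3, 4, 5, 6, 7, 8, 9}
All non-empty? True
Pairwise disjoint? True
Covers U? True

Yes, valid partition


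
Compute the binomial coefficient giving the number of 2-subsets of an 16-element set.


C(n,k) = n! / (k!(n-k)!)
C(16,2) = 16! / (2!14!)
= 120

C(16,2) = 120


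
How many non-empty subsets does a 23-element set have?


Total subsets = 2^n = 2^23 = 8388608
Non-empty subsets exclude the empty set: 2^n - 1
= 8388608 - 1
= 8388607

Number of non-empty subsets = 8388607


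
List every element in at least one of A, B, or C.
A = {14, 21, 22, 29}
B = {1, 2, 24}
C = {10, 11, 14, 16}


A ∪ B = {1, 2, 14, 21, 22, 24, 29}
(A ∪ B) ∪ C = {1, 2, 10, 11, 14, 16, 21, 22, 24, 29}

A ∪ B ∪ C = {1, 2, 10, 11, 14, 16, 21, 22, 24, 29}


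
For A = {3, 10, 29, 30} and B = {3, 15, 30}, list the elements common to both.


A ∩ B = elements in both A and B
A = {3, 10, 29, 30}
B = {3, 15, 30}
A ∩ B = {3, 30}

A ∩ B = {3, 30}


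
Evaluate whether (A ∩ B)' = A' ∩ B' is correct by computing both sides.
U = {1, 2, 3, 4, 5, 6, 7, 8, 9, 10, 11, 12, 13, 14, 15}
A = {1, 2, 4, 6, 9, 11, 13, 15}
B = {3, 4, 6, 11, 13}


LHS: A ∩ B = {4, 6, 11, 13}
(A ∩ B)' = U \ (A ∩ B) = {1, 2, 3, 5, 7, 8, 9, 10, 12, 14, 15}
A' = {3, 5, 7, 8, 10, 12, 14}, B' = {1, 2, 5, 7, 8, 9, 10, 12, 14, 15}
Claimed RHS: A' ∩ B' = {5, 7, 8, 10, 12, 14}
Identity is INVALID: LHS = {1, 2, 3, 5, 7, 8, 9, 10, 12, 14, 15} but the RHS claimed here equals {5, 7, 8, 10, 12, 14}. The correct form is (A ∩ B)' = A' ∪ B'.

Identity is invalid: (A ∩ B)' = {1, 2, 3, 5, 7, 8, 9, 10, 12, 14, 15} but A' ∩ B' = {5, 7, 8, 10, 12, 14}. The correct De Morgan law is (A ∩ B)' = A' ∪ B'.


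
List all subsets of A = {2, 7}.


|A| = 2, so |P(A)| = 2^2 = 4
Enumerate subsets by cardinality (0 to 2):
∅, {2}, {7}, {2, 7}

P(A) has 4 subsets: ∅, {2}, {7}, {2, 7}


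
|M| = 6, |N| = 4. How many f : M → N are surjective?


n = |M| = 6, k = |N| = 4. Surjections via inclusion-exclusion:
S(n,k) = Σ(-1)^i × C(k,i) × (k-i)^n, i=0 to k
i=0: (-1)^0×C(4,0)×4^6 = 4096
i=1: (-1)^1×C(4,1)×3^6 = -2916
i=2: (-1)^2×C(4,2)×2^6 = 384
i=3: (-1)^3×C(4,3)×1^6 = -4
i=4: (-1)^4×C(4,4)×0^6 = 0
Total = 1560

Number of surjections = 1560


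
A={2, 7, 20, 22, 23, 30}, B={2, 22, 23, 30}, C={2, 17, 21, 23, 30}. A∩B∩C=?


A ∩ B = {2, 22, 23, 30}
(A ∩ B) ∩ C = {2, 23, 30}

A ∩ B ∩ C = {2, 23, 30}


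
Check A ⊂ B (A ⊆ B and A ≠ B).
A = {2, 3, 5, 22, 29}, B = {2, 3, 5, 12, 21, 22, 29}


A ⊂ B requires: A ⊆ B AND A ≠ B.
A ⊆ B? Yes
A = B? No
A ⊂ B: Yes (A is a proper subset of B)

Yes, A ⊂ B


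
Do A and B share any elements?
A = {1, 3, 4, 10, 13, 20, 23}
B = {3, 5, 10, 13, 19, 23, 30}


Disjoint means A ∩ B = ∅.
A ∩ B = {3, 10, 13, 23}
A ∩ B ≠ ∅, so A and B are NOT disjoint.

Yes — A and B share the element(s) of A ∩ B = {3, 10, 13, 23}, so they are not disjoint


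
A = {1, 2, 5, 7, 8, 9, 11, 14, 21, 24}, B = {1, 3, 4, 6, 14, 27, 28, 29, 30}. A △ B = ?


A △ B = (A \ B) ∪ (B \ A) = elements in exactly one of A or B
A \ B = {2, 5, 7, 8, 9, 11, 21, 24}
B \ A = {3, 4, 6, 27, 28, 29, 30}
A △ B = {2, 3, 4, 5, 6, 7, 8, 9, 11, 21, 24, 27, 28, 29, 30}

A △ B = {2, 3, 4, 5, 6, 7, 8, 9, 11, 21, 24, 27, 28, 29, 30}


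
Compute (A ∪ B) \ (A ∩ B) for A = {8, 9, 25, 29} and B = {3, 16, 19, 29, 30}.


A △ B = (A \ B) ∪ (B \ A) = elements in exactly one of A or B
A \ B = {8, 9, 25}
B \ A = {3, 16, 19, 30}
A △ B = {3, 8, 9, 16, 19, 25, 30}

A △ B = {3, 8, 9, 16, 19, 25, 30}


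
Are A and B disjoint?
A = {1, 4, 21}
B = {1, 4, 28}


Disjoint means A ∩ B = ∅.
A ∩ B = {1, 4}
A ∩ B ≠ ∅, so A and B are NOT disjoint.

No, A and B are not disjoint (A ∩ B = {1, 4})


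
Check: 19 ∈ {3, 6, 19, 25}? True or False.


A = {3, 6, 19, 25}
Checking if 19 is in A
19 is in A → True

19 ∈ A


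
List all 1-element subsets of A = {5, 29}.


|A| = 2, so A has C(2,1) = 2 subsets of size 1.
Enumerate by choosing 1 elements from A at a time:
{5}, {29}

1-element subsets (2 total): {5}, {29}


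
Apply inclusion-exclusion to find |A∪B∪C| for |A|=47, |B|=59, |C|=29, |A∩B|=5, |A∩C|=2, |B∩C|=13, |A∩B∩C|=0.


|A∪B∪C| = |A|+|B|+|C| - |A∩B|-|A∩C|-|B∩C| + |A∩B∩C|
= 47+59+29 - 5-2-13 + 0
= 135 - 20 + 0
= 115

|A ∪ B ∪ C| = 115


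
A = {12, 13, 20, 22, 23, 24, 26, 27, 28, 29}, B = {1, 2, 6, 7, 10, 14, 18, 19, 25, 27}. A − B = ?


A \ B = elements in A but not in B
A = {12, 13, 20, 22, 23, 24, 26, 27, 28, 29}
B = {1, 2, 6, 7, 10, 14, 18, 19, 25, 27}
Remove from A any elements in B
A \ B = {12, 13, 20, 22, 23, 24, 26, 28, 29}

A \ B = {12, 13, 20, 22, 23, 24, 26, 28, 29}


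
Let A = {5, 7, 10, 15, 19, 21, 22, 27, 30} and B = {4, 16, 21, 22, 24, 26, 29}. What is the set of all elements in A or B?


A ∪ B = all elements in A or B (or both)
A = {5, 7, 10, 15, 19, 21, 22, 27, 30}
B = {4, 16, 21, 22, 24, 26, 29}
A ∪ B = {4, 5, 7, 10, 15, 16, 19, 21, 22, 24, 26, 27, 29, 30}

A ∪ B = {4, 5, 7, 10, 15, 16, 19, 21, 22, 24, 26, 27, 29, 30}


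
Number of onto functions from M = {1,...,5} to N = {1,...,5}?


n = |M| = 5, k = |N| = 5. Surjections via inclusion-exclusion:
S(n,k) = Σ(-1)^i × C(k,i) × (k-i)^n, i=0 to k
i=0: (-1)^0×C(5,0)×5^5 = 3125
i=1: (-1)^1×C(5,1)×4^5 = -5120
i=2: (-1)^2×C(5,2)×3^5 = 2430
i=3: (-1)^3×C(5,3)×2^5 = -320
i=4: (-1)^4×C(5,4)×1^5 = 5
i=5: (-1)^5×C(5,5)×0^5 = 0
Total = 120

Number of surjections = 120


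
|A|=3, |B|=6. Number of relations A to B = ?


A relation from A to B is any subset of A × B.
|A × B| = 3 × 6 = 18
# relations = 2^|A × B| = 2^18 = 262144

Number of relations = 262144


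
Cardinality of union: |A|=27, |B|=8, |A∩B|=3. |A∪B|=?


|A ∪ B| = |A| + |B| - |A ∩ B|
= 27 + 8 - 3
= 32

|A ∪ B| = 32


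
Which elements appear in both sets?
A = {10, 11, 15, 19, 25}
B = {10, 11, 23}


A ∩ B = elements in both A and B
A = {10, 11, 15, 19, 25}
B = {10, 11, 23}
A ∩ B = {10, 11}

A ∩ B = {10, 11}


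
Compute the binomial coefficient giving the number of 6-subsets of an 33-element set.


C(n,k) = n! / (k!(n-k)!)
C(33,6) = 33! / (6!27!)
= 1107568

C(33,6) = 1107568


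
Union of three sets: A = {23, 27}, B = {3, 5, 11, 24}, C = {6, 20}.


A ∪ B = {3, 5, 11, 23, 24, 27}
(A ∪ B) ∪ C = {3, 5, 6, 11, 20, 23, 24, 27}

A ∪ B ∪ C = {3, 5, 6, 11, 20, 23, 24, 27}


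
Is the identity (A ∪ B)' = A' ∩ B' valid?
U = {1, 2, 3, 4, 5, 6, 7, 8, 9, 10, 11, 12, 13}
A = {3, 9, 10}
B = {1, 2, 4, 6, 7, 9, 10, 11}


LHS: A ∪ B = {1, 2, 3, 4, 6, 7, 9, 10, 11}
(A ∪ B)' = U \ (A ∪ B) = {5, 8, 12, 13}
A' = {1, 2, 4, 5, 6, 7, 8, 11, 12, 13}, B' = {3, 5, 8, 12, 13}
Claimed RHS: A' ∩ B' = {5, 8, 12, 13}
Identity is VALID: LHS = RHS = {5, 8, 12, 13} ✓

Identity is valid. (A ∪ B)' = A' ∩ B' = {5, 8, 12, 13}


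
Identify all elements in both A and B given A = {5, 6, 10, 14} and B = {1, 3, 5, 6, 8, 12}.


A = {5, 6, 10, 14}
B = {1, 3, 5, 6, 8, 12}
Region: in both A and B
Elements: {5, 6}

Elements in both A and B: {5, 6}


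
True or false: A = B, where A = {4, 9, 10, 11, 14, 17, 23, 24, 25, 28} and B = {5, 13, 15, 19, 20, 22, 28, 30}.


Two sets are equal iff they have exactly the same elements.
A = {4, 9, 10, 11, 14, 17, 23, 24, 25, 28}
B = {5, 13, 15, 19, 20, 22, 28, 30}
Differences: {4, 5, 9, 10, 11, 13, 14, 15, 17, 19, 20, 22, 23, 24, 25, 30}
A ≠ B

No, A ≠ B


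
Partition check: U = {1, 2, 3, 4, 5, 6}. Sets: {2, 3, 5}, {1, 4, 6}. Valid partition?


A partition requires: (1) non-empty parts, (2) pairwise disjoint, (3) union = U
Parts: {2, 3, 5}, {1, 4, 6}
Union of parts: {1, 2, 3, 4, 5, 6}
U = {1, 2, 3, 4, 5, 6}
All non-empty? True
Pairwise disjoint? True
Covers U? True

Yes, valid partition


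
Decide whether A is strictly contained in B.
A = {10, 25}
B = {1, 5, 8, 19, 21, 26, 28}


A ⊂ B requires: A ⊆ B AND A ≠ B.
A ⊆ B? No
A ⊄ B, so A is not a proper subset.

No, A is not a proper subset of B


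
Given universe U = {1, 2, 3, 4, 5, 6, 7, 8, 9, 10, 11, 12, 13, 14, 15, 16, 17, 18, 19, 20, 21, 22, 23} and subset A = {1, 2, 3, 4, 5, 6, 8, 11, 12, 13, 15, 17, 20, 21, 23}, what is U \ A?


Aᶜ = U \ A = elements in U but not in A
U = {1, 2, 3, 4, 5, 6, 7, 8, 9, 10, 11, 12, 13, 14, 15, 16, 17, 18, 19, 20, 21, 22, 23}
A = {1, 2, 3, 4, 5, 6, 8, 11, 12, 13, 15, 17, 20, 21, 23}
Aᶜ = {7, 9, 10, 14, 16, 18, 19, 22}

Aᶜ = {7, 9, 10, 14, 16, 18, 19, 22}


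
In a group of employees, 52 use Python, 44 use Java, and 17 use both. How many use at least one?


|A ∪ B| = |A| + |B| - |A ∩ B|
= 52 + 44 - 17
= 79

|A ∪ B| = 79


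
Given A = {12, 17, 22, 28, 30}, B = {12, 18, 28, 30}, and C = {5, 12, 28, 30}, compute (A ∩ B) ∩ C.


A ∩ B = {12, 28, 30}
(A ∩ B) ∩ C = {12, 28, 30}

A ∩ B ∩ C = {12, 28, 30}


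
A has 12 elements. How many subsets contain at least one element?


Total subsets = 2^n = 2^12 = 4096
Non-empty subsets exclude the empty set: 2^n - 1
= 4096 - 1
= 4095

Number of non-empty subsets = 4095


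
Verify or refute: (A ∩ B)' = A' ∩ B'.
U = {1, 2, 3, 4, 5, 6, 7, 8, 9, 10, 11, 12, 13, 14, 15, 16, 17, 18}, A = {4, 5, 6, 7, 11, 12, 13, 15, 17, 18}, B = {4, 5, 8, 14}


LHS: A ∩ B = {4, 5}
(A ∩ B)' = U \ (A ∩ B) = {1, 2, 3, 6, 7, 8, 9, 10, 11, 12, 13, 14, 15, 16, 17, 18}
A' = {1, 2, 3, 8, 9, 10, 14, 16}, B' = {1, 2, 3, 6, 7, 9, 10, 11, 12, 13, 15, 16, 17, 18}
Claimed RHS: A' ∩ B' = {1, 2, 3, 9, 10, 16}
Identity is INVALID: LHS = {1, 2, 3, 6, 7, 8, 9, 10, 11, 12, 13, 14, 15, 16, 17, 18} but the RHS claimed here equals {1, 2, 3, 9, 10, 16}. The correct form is (A ∩ B)' = A' ∪ B'.

Identity is invalid: (A ∩ B)' = {1, 2, 3, 6, 7, 8, 9, 10, 11, 12, 13, 14, 15, 16, 17, 18} but A' ∩ B' = {1, 2, 3, 9, 10, 16}. The correct De Morgan law is (A ∩ B)' = A' ∪ B'.


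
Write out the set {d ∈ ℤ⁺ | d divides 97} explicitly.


Checking each candidate:
Condition: positive divisors of 97
Result = {1, 97}

{1, 97}


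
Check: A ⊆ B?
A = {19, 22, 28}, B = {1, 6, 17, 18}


A ⊆ B means every element of A is in B.
Elements in A not in B: {19, 22, 28}
So A ⊄ B.

No, A ⊄ B


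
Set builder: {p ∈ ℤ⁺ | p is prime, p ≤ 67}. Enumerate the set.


Checking each candidate:
Condition: primes ≤ 67
Result = {2, 3, 5, 7, 11, 13, 17, 19, 23, 29, 31, 37, 41, 43, 47, 53, 59, 61, 67}

{2, 3, 5, 7, 11, 13, 17, 19, 23, 29, 31, 37, 41, 43, 47, 53, 59, 61, 67}


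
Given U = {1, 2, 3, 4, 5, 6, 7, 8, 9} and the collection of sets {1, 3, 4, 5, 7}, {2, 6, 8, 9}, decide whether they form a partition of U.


A partition requires: (1) non-empty parts, (2) pairwise disjoint, (3) union = U
Parts: {1, 3, 4, 5, 7}, {2, 6, 8, 9}
Union of parts: {1, 2, 3, 4, 5, 6, 7, 8, 9}
U = {1, 2, 3, 4, 5, 6, 7, 8, 9}
All non-empty? True
Pairwise disjoint? True
Covers U? True

Yes, valid partition


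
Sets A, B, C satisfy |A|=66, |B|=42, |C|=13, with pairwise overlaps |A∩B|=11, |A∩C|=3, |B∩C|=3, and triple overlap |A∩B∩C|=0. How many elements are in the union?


|A∪B∪C| = |A|+|B|+|C| - |A∩B|-|A∩C|-|B∩C| + |A∩B∩C|
= 66+42+13 - 11-3-3 + 0
= 121 - 17 + 0
= 104

|A ∪ B ∪ C| = 104


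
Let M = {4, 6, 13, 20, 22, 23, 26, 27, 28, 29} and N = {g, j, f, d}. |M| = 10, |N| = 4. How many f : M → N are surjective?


n = |M| = 10, k = |N| = 4. Surjections via inclusion-exclusion:
S(n,k) = Σ(-1)^i × C(k,i) × (k-i)^n, i=0 to k
i=0: (-1)^0×C(4,0)×4^10 = 1048576
i=1: (-1)^1×C(4,1)×3^10 = -236196
i=2: (-1)^2×C(4,2)×2^10 = 6144
i=3: (-1)^3×C(4,3)×1^10 = -4
i=4: (-1)^4×C(4,4)×0^10 = 0
Total = 818520

Number of surjections = 818520


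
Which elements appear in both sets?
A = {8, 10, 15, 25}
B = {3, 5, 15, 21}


A ∩ B = elements in both A and B
A = {8, 10, 15, 25}
B = {3, 5, 15, 21}
A ∩ B = {15}

A ∩ B = {15}


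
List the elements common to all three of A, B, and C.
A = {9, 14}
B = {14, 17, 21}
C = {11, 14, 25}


A ∩ B = {14}
(A ∩ B) ∩ C = {14}

A ∩ B ∩ C = {14}


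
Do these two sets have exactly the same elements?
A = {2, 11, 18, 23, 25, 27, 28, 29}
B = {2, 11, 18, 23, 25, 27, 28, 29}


Two sets are equal iff they have exactly the same elements.
A = {2, 11, 18, 23, 25, 27, 28, 29}
B = {2, 11, 18, 23, 25, 27, 28, 29}
Same elements → A = B

Yes, A = B


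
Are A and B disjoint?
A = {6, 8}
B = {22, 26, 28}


Disjoint means A ∩ B = ∅.
A ∩ B = ∅
A ∩ B = ∅, so A and B are disjoint.

Yes, A and B are disjoint


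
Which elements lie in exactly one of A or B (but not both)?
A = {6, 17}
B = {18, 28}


A △ B = (A \ B) ∪ (B \ A) = elements in exactly one of A or B
A \ B = {6, 17}
B \ A = {18, 28}
A △ B = {6, 17, 18, 28}

A △ B = {6, 17, 18, 28}


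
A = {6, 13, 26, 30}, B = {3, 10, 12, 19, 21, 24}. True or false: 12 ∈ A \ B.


A = {6, 13, 26, 30}, B = {3, 10, 12, 19, 21, 24}
A \ B = elements in A but not in B
A \ B = {6, 13, 26, 30}
Checking if 12 ∈ A \ B
12 is not in A \ B → False

12 ∉ A \ B


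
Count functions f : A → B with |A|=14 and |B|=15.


Each of |A| = 14 inputs maps to any of |B| = 15 outputs.
# functions = |B|^|A| = 15^14
= 29192926025390625

Number of functions = 29192926025390625


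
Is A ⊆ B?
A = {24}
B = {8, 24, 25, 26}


A ⊆ B means every element of A is in B.
All elements of A are in B.
So A ⊆ B.

Yes, A ⊆ B


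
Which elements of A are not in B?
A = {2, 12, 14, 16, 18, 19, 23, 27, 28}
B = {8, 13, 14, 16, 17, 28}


A \ B = elements in A but not in B
A = {2, 12, 14, 16, 18, 19, 23, 27, 28}
B = {8, 13, 14, 16, 17, 28}
Remove from A any elements in B
A \ B = {2, 12, 18, 19, 23, 27}

A \ B = {2, 12, 18, 19, 23, 27}


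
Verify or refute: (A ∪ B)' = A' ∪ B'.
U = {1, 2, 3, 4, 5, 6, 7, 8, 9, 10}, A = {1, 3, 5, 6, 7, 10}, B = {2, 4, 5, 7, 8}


LHS: A ∪ B = {1, 2, 3, 4, 5, 6, 7, 8, 10}
(A ∪ B)' = U \ (A ∪ B) = {9}
A' = {2, 4, 8, 9}, B' = {1, 3, 6, 9, 10}
Claimed RHS: A' ∪ B' = {1, 2, 3, 4, 6, 8, 9, 10}
Identity is INVALID: LHS = {9} but the RHS claimed here equals {1, 2, 3, 4, 6, 8, 9, 10}. The correct form is (A ∪ B)' = A' ∩ B'.

Identity is invalid: (A ∪ B)' = {9} but A' ∪ B' = {1, 2, 3, 4, 6, 8, 9, 10}. The correct De Morgan law is (A ∪ B)' = A' ∩ B'.


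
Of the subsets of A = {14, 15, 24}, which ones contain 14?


A subset of A contains 14 iff the remaining 2 elements form any subset of A \ {14}.
Count: 2^(n-1) = 2^2 = 4
Subsets containing 14: {14}, {14, 15}, {14, 24}, {14, 15, 24}

Subsets containing 14 (4 total): {14}, {14, 15}, {14, 24}, {14, 15, 24}


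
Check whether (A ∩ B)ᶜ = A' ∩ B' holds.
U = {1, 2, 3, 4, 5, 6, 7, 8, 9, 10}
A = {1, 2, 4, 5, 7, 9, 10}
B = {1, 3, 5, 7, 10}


LHS: A ∩ B = {1, 5, 7, 10}
(A ∩ B)' = U \ (A ∩ B) = {2, 3, 4, 6, 8, 9}
A' = {3, 6, 8}, B' = {2, 4, 6, 8, 9}
Claimed RHS: A' ∩ B' = {6, 8}
Identity is INVALID: LHS = {2, 3, 4, 6, 8, 9} but the RHS claimed here equals {6, 8}. The correct form is (A ∩ B)' = A' ∪ B'.

Identity is invalid: (A ∩ B)' = {2, 3, 4, 6, 8, 9} but A' ∩ B' = {6, 8}. The correct De Morgan law is (A ∩ B)' = A' ∪ B'.


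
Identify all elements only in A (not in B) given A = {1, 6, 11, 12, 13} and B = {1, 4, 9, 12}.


A = {1, 6, 11, 12, 13}
B = {1, 4, 9, 12}
Region: only in A (not in B)
Elements: {6, 11, 13}

Elements only in A (not in B): {6, 11, 13}


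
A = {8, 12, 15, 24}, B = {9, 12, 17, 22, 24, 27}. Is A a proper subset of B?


A ⊂ B requires: A ⊆ B AND A ≠ B.
A ⊆ B? No
A ⊄ B, so A is not a proper subset.

No, A is not a proper subset of B


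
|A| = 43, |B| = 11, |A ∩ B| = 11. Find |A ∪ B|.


|A ∪ B| = |A| + |B| - |A ∩ B|
= 43 + 11 - 11
= 43

|A ∪ B| = 43


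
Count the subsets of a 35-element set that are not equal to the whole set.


Total subsets = 2^n = 2^35 = 34359738368
Proper subsets exclude the set itself: 2^n - 1
= 34359738368 - 1
= 34359738367

Number of proper subsets = 34359738367


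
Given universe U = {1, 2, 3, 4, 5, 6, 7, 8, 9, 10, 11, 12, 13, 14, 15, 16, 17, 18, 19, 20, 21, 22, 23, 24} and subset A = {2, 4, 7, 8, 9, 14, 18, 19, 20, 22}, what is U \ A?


Aᶜ = U \ A = elements in U but not in A
U = {1, 2, 3, 4, 5, 6, 7, 8, 9, 10, 11, 12, 13, 14, 15, 16, 17, 18, 19, 20, 21, 22, 23, 24}
A = {2, 4, 7, 8, 9, 14, 18, 19, 20, 22}
Aᶜ = {1, 3, 5, 6, 10, 11, 12, 13, 15, 16, 17, 21, 23, 24}

Aᶜ = {1, 3, 5, 6, 10, 11, 12, 13, 15, 16, 17, 21, 23, 24}


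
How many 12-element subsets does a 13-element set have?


C(n,k) = n! / (k!(n-k)!)
C(13,12) = 13! / (12!1!)
= 13

C(13,12) = 13


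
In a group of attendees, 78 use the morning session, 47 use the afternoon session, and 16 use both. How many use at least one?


|A ∪ B| = |A| + |B| - |A ∩ B|
= 78 + 47 - 16
= 109

|A ∪ B| = 109


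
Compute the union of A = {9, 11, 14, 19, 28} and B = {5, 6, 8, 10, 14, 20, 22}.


A ∪ B = all elements in A or B (or both)
A = {9, 11, 14, 19, 28}
B = {5, 6, 8, 10, 14, 20, 22}
A ∪ B = {5, 6, 8, 9, 10, 11, 14, 19, 20, 22, 28}

A ∪ B = {5, 6, 8, 9, 10, 11, 14, 19, 20, 22, 28}


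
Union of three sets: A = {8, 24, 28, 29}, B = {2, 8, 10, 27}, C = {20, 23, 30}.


A ∪ B = {2, 8, 10, 24, 27, 28, 29}
(A ∪ B) ∪ C = {2, 8, 10, 20, 23, 24, 27, 28, 29, 30}

A ∪ B ∪ C = {2, 8, 10, 20, 23, 24, 27, 28, 29, 30}


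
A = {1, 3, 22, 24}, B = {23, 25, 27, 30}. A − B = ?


A \ B = elements in A but not in B
A = {1, 3, 22, 24}
B = {23, 25, 27, 30}
Remove from A any elements in B
A \ B = {1, 3, 22, 24}

A \ B = {1, 3, 22, 24}


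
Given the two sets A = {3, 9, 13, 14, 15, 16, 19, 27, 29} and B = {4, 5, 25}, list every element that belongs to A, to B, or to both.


A ∪ B = all elements in A or B (or both)
A = {3, 9, 13, 14, 15, 16, 19, 27, 29}
B = {4, 5, 25}
A ∪ B = {3, 4, 5, 9, 13, 14, 15, 16, 19, 25, 27, 29}

A ∪ B = {3, 4, 5, 9, 13, 14, 15, 16, 19, 25, 27, 29}


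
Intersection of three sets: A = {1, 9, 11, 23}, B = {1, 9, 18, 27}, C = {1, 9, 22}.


A ∩ B = {1, 9}
(A ∩ B) ∩ C = {1, 9}

A ∩ B ∩ C = {1, 9}


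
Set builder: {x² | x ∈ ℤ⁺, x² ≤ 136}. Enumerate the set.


Checking each candidate:
Condition: positive perfect squares ≤ 136
Result = {1, 4, 9, 16, 25, 36, 49, 64, 81, 100, 121}

{1, 4, 9, 16, 25, 36, 49, 64, 81, 100, 121}


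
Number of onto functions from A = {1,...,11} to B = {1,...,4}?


n = |A| = 11, k = |B| = 4. Surjections via inclusion-exclusion:
S(n,k) = Σ(-1)^i × C(k,i) × (k-i)^n, i=0 to k
i=0: (-1)^0×C(4,0)×4^11 = 4194304
i=1: (-1)^1×C(4,1)×3^11 = -708588
i=2: (-1)^2×C(4,2)×2^11 = 12288
i=3: (-1)^3×C(4,3)×1^11 = -4
i=4: (-1)^4×C(4,4)×0^11 = 0
Total = 3498000

Number of surjections = 3498000


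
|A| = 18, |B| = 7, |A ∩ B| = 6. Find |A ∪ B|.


|A ∪ B| = |A| + |B| - |A ∩ B|
= 18 + 7 - 6
= 19

|A ∪ B| = 19


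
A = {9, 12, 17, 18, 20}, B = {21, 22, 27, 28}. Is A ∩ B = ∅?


Disjoint means A ∩ B = ∅.
A ∩ B = ∅
A ∩ B = ∅, so A and B are disjoint.

Yes, A and B are disjoint


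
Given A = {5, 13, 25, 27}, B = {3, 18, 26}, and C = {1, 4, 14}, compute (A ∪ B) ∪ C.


A ∪ B = {3, 5, 13, 18, 25, 26, 27}
(A ∪ B) ∪ C = {1, 3, 4, 5, 13, 14, 18, 25, 26, 27}

A ∪ B ∪ C = {1, 3, 4, 5, 13, 14, 18, 25, 26, 27}


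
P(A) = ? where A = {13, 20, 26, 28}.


|A| = 4, so |P(A)| = 2^4 = 16
Enumerate subsets by cardinality (0 to 4):
∅, {13}, {20}, {26}, {28}, {13, 20}, {13, 26}, {13, 28}, {20, 26}, {20, 28}, {26, 28}, {13, 20, 26}, {13, 20, 28}, {13, 26, 28}, {20, 26, 28}, {13, 20, 26, 28}

P(A) has 16 subsets: ∅, {13}, {20}, {26}, {28}, {13, 20}, {13, 26}, {13, 28}, {20, 26}, {20, 28}, {26, 28}, {13, 20, 26}, {13, 20, 28}, {13, 26, 28}, {20, 26, 28}, {13, 20, 26, 28}


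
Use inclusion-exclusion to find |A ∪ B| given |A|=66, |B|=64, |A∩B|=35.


|A ∪ B| = |A| + |B| - |A ∩ B|
= 66 + 64 - 35
= 95

|A ∪ B| = 95


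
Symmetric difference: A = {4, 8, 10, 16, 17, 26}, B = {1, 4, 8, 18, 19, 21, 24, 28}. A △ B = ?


A △ B = (A \ B) ∪ (B \ A) = elements in exactly one of A or B
A \ B = {10, 16, 17, 26}
B \ A = {1, 18, 19, 21, 24, 28}
A △ B = {1, 10, 16, 17, 18, 19, 21, 24, 26, 28}

A △ B = {1, 10, 16, 17, 18, 19, 21, 24, 26, 28}


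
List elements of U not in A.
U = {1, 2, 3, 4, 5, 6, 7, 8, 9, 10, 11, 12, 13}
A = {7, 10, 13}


Aᶜ = U \ A = elements in U but not in A
U = {1, 2, 3, 4, 5, 6, 7, 8, 9, 10, 11, 12, 13}
A = {7, 10, 13}
Aᶜ = {1, 2, 3, 4, 5, 6, 8, 9, 11, 12}

Aᶜ = {1, 2, 3, 4, 5, 6, 8, 9, 11, 12}


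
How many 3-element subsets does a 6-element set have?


C(n,k) = n! / (k!(n-k)!)
C(6,3) = 6! / (3!3!)
= 20

C(6,3) = 20


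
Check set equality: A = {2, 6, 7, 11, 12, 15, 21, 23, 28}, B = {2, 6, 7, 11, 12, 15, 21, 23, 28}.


Two sets are equal iff they have exactly the same elements.
A = {2, 6, 7, 11, 12, 15, 21, 23, 28}
B = {2, 6, 7, 11, 12, 15, 21, 23, 28}
Same elements → A = B

Yes, A = B


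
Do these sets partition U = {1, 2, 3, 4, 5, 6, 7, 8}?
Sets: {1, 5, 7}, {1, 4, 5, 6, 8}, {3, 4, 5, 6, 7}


A partition requires: (1) non-empty parts, (2) pairwise disjoint, (3) union = U
Parts: {1, 5, 7}, {1, 4, 5, 6, 8}, {3, 4, 5, 6, 7}
Union of parts: {1, 3, 4, 5, 6, 7, 8}
U = {1, 2, 3, 4, 5, 6, 7, 8}
All non-empty? True
Pairwise disjoint? False
Covers U? False

No, not a valid partition


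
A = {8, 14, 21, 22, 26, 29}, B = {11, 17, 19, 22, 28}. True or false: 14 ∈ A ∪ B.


A = {8, 14, 21, 22, 26, 29}, B = {11, 17, 19, 22, 28}
A ∪ B = all elements in A or B
A ∪ B = {8, 11, 14, 17, 19, 21, 22, 26, 28, 29}
Checking if 14 ∈ A ∪ B
14 is in A ∪ B → True

14 ∈ A ∪ B


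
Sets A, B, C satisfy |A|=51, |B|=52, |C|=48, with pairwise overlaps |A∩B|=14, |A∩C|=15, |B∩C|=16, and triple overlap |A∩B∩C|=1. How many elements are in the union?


|A∪B∪C| = |A|+|B|+|C| - |A∩B|-|A∩C|-|B∩C| + |A∩B∩C|
= 51+52+48 - 14-15-16 + 1
= 151 - 45 + 1
= 107

|A ∪ B ∪ C| = 107


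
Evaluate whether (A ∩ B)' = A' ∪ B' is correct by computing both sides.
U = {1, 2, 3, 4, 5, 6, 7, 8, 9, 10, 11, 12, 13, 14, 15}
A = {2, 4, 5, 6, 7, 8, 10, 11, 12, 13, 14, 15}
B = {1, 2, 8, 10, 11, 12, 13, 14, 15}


LHS: A ∩ B = {2, 8, 10, 11, 12, 13, 14, 15}
(A ∩ B)' = U \ (A ∩ B) = {1, 3, 4, 5, 6, 7, 9}
A' = {1, 3, 9}, B' = {3, 4, 5, 6, 7, 9}
Claimed RHS: A' ∪ B' = {1, 3, 4, 5, 6, 7, 9}
Identity is VALID: LHS = RHS = {1, 3, 4, 5, 6, 7, 9} ✓

Identity is valid. (A ∩ B)' = A' ∪ B' = {1, 3, 4, 5, 6, 7, 9}


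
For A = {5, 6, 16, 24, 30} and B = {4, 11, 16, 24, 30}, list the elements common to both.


A ∩ B = elements in both A and B
A = {5, 6, 16, 24, 30}
B = {4, 11, 16, 24, 30}
A ∩ B = {16, 24, 30}

A ∩ B = {16, 24, 30}


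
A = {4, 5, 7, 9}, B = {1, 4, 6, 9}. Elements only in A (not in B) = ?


A = {4, 5, 7, 9}
B = {1, 4, 6, 9}
Region: only in A (not in B)
Elements: {5, 7}

Elements only in A (not in B): {5, 7}


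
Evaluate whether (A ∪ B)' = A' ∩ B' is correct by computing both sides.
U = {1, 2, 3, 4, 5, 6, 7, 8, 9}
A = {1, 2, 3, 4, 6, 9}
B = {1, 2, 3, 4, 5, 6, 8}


LHS: A ∪ B = {1, 2, 3, 4, 5, 6, 8, 9}
(A ∪ B)' = U \ (A ∪ B) = {7}
A' = {5, 7, 8}, B' = {7, 9}
Claimed RHS: A' ∩ B' = {7}
Identity is VALID: LHS = RHS = {7} ✓

Identity is valid. (A ∪ B)' = A' ∩ B' = {7}


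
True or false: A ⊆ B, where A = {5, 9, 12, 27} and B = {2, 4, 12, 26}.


A ⊆ B means every element of A is in B.
Elements in A not in B: {5, 9, 27}
So A ⊄ B.

No, A ⊄ B


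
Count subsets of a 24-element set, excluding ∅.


Total subsets = 2^n = 2^24 = 16777216
Non-empty subsets exclude the empty set: 2^n - 1
= 16777216 - 1
= 16777215

Number of non-empty subsets = 16777215


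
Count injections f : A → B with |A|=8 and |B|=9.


An injection sends each of |A| = 8 inputs to a distinct output in B.
# injections = |B|·(|B|-1)·…·(|B|-|A|+1) = 9! / (9 - 8)!
= 9 × 8 × 7 × 6 × 5 × 4 × 3 × 2
= 362880

Number of injections = 362880


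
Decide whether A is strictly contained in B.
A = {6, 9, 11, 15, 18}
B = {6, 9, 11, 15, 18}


A ⊂ B requires: A ⊆ B AND A ≠ B.
A ⊆ B? Yes
A = B? Yes
A = B, so A is not a PROPER subset.

No, A is not a proper subset of B


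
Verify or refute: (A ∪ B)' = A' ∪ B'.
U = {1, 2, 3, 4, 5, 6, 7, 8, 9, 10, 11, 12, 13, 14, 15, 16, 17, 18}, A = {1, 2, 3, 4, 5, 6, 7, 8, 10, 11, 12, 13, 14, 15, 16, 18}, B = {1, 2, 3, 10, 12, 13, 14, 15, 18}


LHS: A ∪ B = {1, 2, 3, 4, 5, 6, 7, 8, 10, 11, 12, 13, 14, 15, 16, 18}
(A ∪ B)' = U \ (A ∪ B) = {9, 17}
A' = {9, 17}, B' = {4, 5, 6, 7, 8, 9, 11, 16, 17}
Claimed RHS: A' ∪ B' = {4, 5, 6, 7, 8, 9, 11, 16, 17}
Identity is INVALID: LHS = {9, 17} but the RHS claimed here equals {4, 5, 6, 7, 8, 9, 11, 16, 17}. The correct form is (A ∪ B)' = A' ∩ B'.

Identity is invalid: (A ∪ B)' = {9, 17} but A' ∪ B' = {4, 5, 6, 7, 8, 9, 11, 16, 17}. The correct De Morgan law is (A ∪ B)' = A' ∩ B'.


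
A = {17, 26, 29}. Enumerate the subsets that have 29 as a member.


A subset of A contains 29 iff the remaining 2 elements form any subset of A \ {29}.
Count: 2^(n-1) = 2^2 = 4
Subsets containing 29: {29}, {17, 29}, {26, 29}, {17, 26, 29}

Subsets containing 29 (4 total): {29}, {17, 29}, {26, 29}, {17, 26, 29}


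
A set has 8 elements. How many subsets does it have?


Number of subsets = 2^n
= 2^8
= 256

|P(A)| = 256


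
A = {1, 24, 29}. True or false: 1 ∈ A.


A = {1, 24, 29}
Checking if 1 is in A
1 is in A → True

1 ∈ A


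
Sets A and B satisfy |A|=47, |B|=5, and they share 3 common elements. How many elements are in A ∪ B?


|A ∪ B| = |A| + |B| - |A ∩ B|
= 47 + 5 - 3
= 49

|A ∪ B| = 49


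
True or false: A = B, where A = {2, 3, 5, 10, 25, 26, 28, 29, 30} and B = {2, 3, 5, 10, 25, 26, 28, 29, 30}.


Two sets are equal iff they have exactly the same elements.
A = {2, 3, 5, 10, 25, 26, 28, 29, 30}
B = {2, 3, 5, 10, 25, 26, 28, 29, 30}
Same elements → A = B

Yes, A = B


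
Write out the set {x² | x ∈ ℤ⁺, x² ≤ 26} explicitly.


Checking each candidate:
Condition: positive perfect squares ≤ 26
Result = {1, 4, 9, 16, 25}

{1, 4, 9, 16, 25}


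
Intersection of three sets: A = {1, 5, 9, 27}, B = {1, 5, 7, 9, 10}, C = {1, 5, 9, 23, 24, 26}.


A ∩ B = {1, 5, 9}
(A ∩ B) ∩ C = {1, 5, 9}

A ∩ B ∩ C = {1, 5, 9}


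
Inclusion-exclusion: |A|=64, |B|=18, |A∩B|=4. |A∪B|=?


|A ∪ B| = |A| + |B| - |A ∩ B|
= 64 + 18 - 4
= 78

|A ∪ B| = 78


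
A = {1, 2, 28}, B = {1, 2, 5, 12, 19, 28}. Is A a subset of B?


A ⊆ B means every element of A is in B.
All elements of A are in B.
So A ⊆ B.

Yes, A ⊆ B


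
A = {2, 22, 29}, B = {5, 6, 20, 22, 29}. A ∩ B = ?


A ∩ B = elements in both A and B
A = {2, 22, 29}
B = {5, 6, 20, 22, 29}
A ∩ B = {22, 29}

A ∩ B = {22, 29}


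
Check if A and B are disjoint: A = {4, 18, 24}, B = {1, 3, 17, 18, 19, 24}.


Disjoint means A ∩ B = ∅.
A ∩ B = {18, 24}
A ∩ B ≠ ∅, so A and B are NOT disjoint.

No, A and B are not disjoint (A ∩ B = {18, 24})


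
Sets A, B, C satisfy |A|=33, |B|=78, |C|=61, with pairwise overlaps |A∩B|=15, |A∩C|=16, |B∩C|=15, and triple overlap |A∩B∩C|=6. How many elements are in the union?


|A∪B∪C| = |A|+|B|+|C| - |A∩B|-|A∩C|-|B∩C| + |A∩B∩C|
= 33+78+61 - 15-16-15 + 6
= 172 - 46 + 6
= 132

|A ∪ B ∪ C| = 132


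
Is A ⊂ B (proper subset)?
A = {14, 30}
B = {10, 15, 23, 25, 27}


A ⊂ B requires: A ⊆ B AND A ≠ B.
A ⊆ B? No
A ⊄ B, so A is not a proper subset.

No, A is not a proper subset of B


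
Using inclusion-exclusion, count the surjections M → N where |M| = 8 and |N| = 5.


n = |M| = 8, k = |N| = 5. Surjections via inclusion-exclusion:
S(n,k) = Σ(-1)^i × C(k,i) × (k-i)^n, i=0 to k
i=0: (-1)^0×C(5,0)×5^8 = 390625
i=1: (-1)^1×C(5,1)×4^8 = -327680
i=2: (-1)^2×C(5,2)×3^8 = 65610
i=3: (-1)^3×C(5,3)×2^8 = -2560
i=4: (-1)^4×C(5,4)×1^8 = 5
i=5: (-1)^5×C(5,5)×0^8 = 0
Total = 126000

Number of surjections = 126000


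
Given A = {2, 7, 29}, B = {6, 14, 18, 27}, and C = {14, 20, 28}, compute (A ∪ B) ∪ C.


A ∪ B = {2, 6, 7, 14, 18, 27, 29}
(A ∪ B) ∪ C = {2, 6, 7, 14, 18, 20, 27, 28, 29}

A ∪ B ∪ C = {2, 6, 7, 14, 18, 20, 27, 28, 29}


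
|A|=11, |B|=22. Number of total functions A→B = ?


Each of |A| = 11 inputs maps to any of |B| = 22 outputs.
# functions = |B|^|A| = 22^11
= 584318301411328

Number of functions = 584318301411328


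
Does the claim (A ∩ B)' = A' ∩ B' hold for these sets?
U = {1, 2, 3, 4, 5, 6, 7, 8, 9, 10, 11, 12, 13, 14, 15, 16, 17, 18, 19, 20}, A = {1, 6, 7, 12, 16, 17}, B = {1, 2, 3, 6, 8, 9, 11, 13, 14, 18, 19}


LHS: A ∩ B = {1, 6}
(A ∩ B)' = U \ (A ∩ B) = {2, 3, 4, 5, 7, 8, 9, 10, 11, 12, 13, 14, 15, 16, 17, 18, 19, 20}
A' = {2, 3, 4, 5, 8, 9, 10, 11, 13, 14, 15, 18, 19, 20}, B' = {4, 5, 7, 10, 12, 15, 16, 17, 20}
Claimed RHS: A' ∩ B' = {4, 5, 10, 15, 20}
Identity is INVALID: LHS = {2, 3, 4, 5, 7, 8, 9, 10, 11, 12, 13, 14, 15, 16, 17, 18, 19, 20} but the RHS claimed here equals {4, 5, 10, 15, 20}. The correct form is (A ∩ B)' = A' ∪ B'.

Identity is invalid: (A ∩ B)' = {2, 3, 4, 5, 7, 8, 9, 10, 11, 12, 13, 14, 15, 16, 17, 18, 19, 20} but A' ∩ B' = {4, 5, 10, 15, 20}. The correct De Morgan law is (A ∩ B)' = A' ∪ B'.


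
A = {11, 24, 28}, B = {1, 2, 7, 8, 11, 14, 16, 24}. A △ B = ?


A △ B = (A \ B) ∪ (B \ A) = elements in exactly one of A or B
A \ B = {28}
B \ A = {1, 2, 7, 8, 14, 16}
A △ B = {1, 2, 7, 8, 14, 16, 28}

A △ B = {1, 2, 7, 8, 14, 16, 28}


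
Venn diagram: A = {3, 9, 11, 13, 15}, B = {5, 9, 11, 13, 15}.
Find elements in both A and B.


A = {3, 9, 11, 13, 15}
B = {5, 9, 11, 13, 15}
Region: in both A and B
Elements: {9, 11, 13, 15}

Elements in both A and B: {9, 11, 13, 15}


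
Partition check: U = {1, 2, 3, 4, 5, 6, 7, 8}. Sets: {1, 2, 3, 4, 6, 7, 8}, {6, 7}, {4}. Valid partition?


A partition requires: (1) non-empty parts, (2) pairwise disjoint, (3) union = U
Parts: {1, 2, 3, 4, 6, 7, 8}, {6, 7}, {4}
Union of parts: {1, 2, 3, 4, 6, 7, 8}
U = {1, 2, 3, 4, 5, 6, 7, 8}
All non-empty? True
Pairwise disjoint? False
Covers U? False

No, not a valid partition


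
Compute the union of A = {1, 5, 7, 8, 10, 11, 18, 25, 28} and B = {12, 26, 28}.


A ∪ B = all elements in A or B (or both)
A = {1, 5, 7, 8, 10, 11, 18, 25, 28}
B = {12, 26, 28}
A ∪ B = {1, 5, 7, 8, 10, 11, 12, 18, 25, 26, 28}

A ∪ B = {1, 5, 7, 8, 10, 11, 12, 18, 25, 26, 28}


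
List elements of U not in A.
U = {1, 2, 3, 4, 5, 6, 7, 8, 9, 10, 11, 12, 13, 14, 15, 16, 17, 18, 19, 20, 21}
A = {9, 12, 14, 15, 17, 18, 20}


Aᶜ = U \ A = elements in U but not in A
U = {1, 2, 3, 4, 5, 6, 7, 8, 9, 10, 11, 12, 13, 14, 15, 16, 17, 18, 19, 20, 21}
A = {9, 12, 14, 15, 17, 18, 20}
Aᶜ = {1, 2, 3, 4, 5, 6, 7, 8, 10, 11, 13, 16, 19, 21}

Aᶜ = {1, 2, 3, 4, 5, 6, 7, 8, 10, 11, 13, 16, 19, 21}


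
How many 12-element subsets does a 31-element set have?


C(n,k) = n! / (k!(n-k)!)
C(31,12) = 31! / (12!19!)
= 141120525

C(31,12) = 141120525


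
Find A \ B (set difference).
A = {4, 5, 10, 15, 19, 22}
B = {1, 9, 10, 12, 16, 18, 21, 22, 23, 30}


A \ B = elements in A but not in B
A = {4, 5, 10, 15, 19, 22}
B = {1, 9, 10, 12, 16, 18, 21, 22, 23, 30}
Remove from A any elements in B
A \ B = {4, 5, 15, 19}

A \ B = {4, 5, 15, 19}


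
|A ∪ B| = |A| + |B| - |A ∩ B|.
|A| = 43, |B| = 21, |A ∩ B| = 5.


|A ∪ B| = |A| + |B| - |A ∩ B|
= 43 + 21 - 5
= 59

|A ∪ B| = 59


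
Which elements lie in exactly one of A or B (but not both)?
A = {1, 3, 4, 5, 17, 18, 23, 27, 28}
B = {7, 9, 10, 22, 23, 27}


A △ B = (A \ B) ∪ (B \ A) = elements in exactly one of A or B
A \ B = {1, 3, 4, 5, 17, 18, 28}
B \ A = {7, 9, 10, 22}
A △ B = {1, 3, 4, 5, 7, 9, 10, 17, 18, 22, 28}

A △ B = {1, 3, 4, 5, 7, 9, 10, 17, 18, 22, 28}


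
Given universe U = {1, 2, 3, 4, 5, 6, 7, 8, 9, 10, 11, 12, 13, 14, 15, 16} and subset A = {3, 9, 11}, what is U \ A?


Aᶜ = U \ A = elements in U but not in A
U = {1, 2, 3, 4, 5, 6, 7, 8, 9, 10, 11, 12, 13, 14, 15, 16}
A = {3, 9, 11}
Aᶜ = {1, 2, 4, 5, 6, 7, 8, 10, 12, 13, 14, 15, 16}

Aᶜ = {1, 2, 4, 5, 6, 7, 8, 10, 12, 13, 14, 15, 16}
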